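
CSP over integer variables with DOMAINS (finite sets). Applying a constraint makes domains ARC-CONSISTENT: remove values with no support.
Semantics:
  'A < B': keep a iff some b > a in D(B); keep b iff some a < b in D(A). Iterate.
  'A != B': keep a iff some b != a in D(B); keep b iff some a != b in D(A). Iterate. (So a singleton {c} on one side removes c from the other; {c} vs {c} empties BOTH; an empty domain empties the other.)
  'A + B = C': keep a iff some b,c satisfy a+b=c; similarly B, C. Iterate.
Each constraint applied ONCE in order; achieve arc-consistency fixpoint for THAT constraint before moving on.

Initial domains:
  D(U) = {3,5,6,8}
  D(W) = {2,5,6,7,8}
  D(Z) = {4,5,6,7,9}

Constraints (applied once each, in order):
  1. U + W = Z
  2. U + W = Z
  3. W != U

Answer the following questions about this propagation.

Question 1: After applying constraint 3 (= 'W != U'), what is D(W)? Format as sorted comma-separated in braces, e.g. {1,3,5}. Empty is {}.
Answer: {2,6}

Derivation:
Constraint 1 (U + W = Z) on D(U)={3,5,6,8} D(W)={2,5,6,7,8} D(Z)={4,5,6,7,9}: U {3,5,6,8}->{3,5}; W {2,5,6,7,8}->{2,6}; Z {4,5,6,7,9}->{5,7,9}
Constraint 2 (U + W = Z) on D(U)={3,5} D(W)={2,6} D(Z)={5,7,9}: no change
Constraint 3 (W != U) on D(W)={2,6} D(U)={3,5}: no change
So after constraint 3: D(W) = {2,6}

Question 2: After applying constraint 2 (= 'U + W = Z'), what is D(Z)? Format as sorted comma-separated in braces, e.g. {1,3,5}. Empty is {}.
Answer: {5,7,9}

Derivation:
Constraint 1 (U + W = Z) on D(U)={3,5,6,8} D(W)={2,5,6,7,8} D(Z)={4,5,6,7,9}: U {3,5,6,8}->{3,5}; W {2,5,6,7,8}->{2,6}; Z {4,5,6,7,9}->{5,7,9}
Constraint 2 (U + W = Z) on D(U)={3,5} D(W)={2,6} D(Z)={5,7,9}: no change
So after constraint 2: D(Z) = {5,7,9}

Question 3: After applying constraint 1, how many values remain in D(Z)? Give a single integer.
Constraint 1 (U + W = Z) on D(U)={3,5,6,8} D(W)={2,5,6,7,8} D(Z)={4,5,6,7,9}: U {3,5,6,8}->{3,5}; W {2,5,6,7,8}->{2,6}; Z {4,5,6,7,9}->{5,7,9}
So after constraint 1: D(Z)={5,7,9}, size = 3

Answer: 3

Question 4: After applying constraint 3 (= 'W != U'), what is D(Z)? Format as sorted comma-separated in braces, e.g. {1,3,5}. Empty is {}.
Answer: {5,7,9}

Derivation:
Constraint 1 (U + W = Z) on D(U)={3,5,6,8} D(W)={2,5,6,7,8} D(Z)={4,5,6,7,9}: U {3,5,6,8}->{3,5}; W {2,5,6,7,8}->{2,6}; Z {4,5,6,7,9}->{5,7,9}
Constraint 2 (U + W = Z) on D(U)={3,5} D(W)={2,6} D(Z)={5,7,9}: no change
Constraint 3 (W != U) on D(W)={2,6} D(U)={3,5}: no change
So after constraint 3: D(Z) = {5,7,9}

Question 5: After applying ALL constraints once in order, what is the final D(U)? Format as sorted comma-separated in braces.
Constraint 1 (U + W = Z) on D(U)={3,5,6,8} D(W)={2,5,6,7,8} D(Z)={4,5,6,7,9}: U {3,5,6,8}->{3,5}; W {2,5,6,7,8}->{2,6}; Z {4,5,6,7,9}->{5,7,9}
Constraint 2 (U + W = Z) on D(U)={3,5} D(W)={2,6} D(Z)={5,7,9}: no change
Constraint 3 (W != U) on D(W)={2,6} D(U)={3,5}: no change
So after all 3 constraints: D(U) = {3,5}

Answer: {3,5}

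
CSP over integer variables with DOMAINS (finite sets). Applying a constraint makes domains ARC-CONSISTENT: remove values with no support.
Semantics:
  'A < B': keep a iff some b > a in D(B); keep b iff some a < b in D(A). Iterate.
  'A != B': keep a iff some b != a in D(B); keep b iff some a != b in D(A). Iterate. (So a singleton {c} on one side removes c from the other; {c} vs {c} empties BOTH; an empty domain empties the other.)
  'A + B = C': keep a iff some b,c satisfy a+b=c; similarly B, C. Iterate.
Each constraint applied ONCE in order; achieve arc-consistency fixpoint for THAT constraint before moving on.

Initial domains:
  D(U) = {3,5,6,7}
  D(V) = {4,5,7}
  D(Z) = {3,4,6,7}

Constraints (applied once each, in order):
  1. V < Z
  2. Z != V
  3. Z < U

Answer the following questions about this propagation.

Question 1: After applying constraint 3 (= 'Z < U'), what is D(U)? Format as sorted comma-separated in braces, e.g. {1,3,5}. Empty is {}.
Answer: {7}

Derivation:
Constraint 1 (V < Z) on D(V)={4,5,7} D(Z)={3,4,6,7}: V {4,5,7}->{4,5}; Z {3,4,6,7}->{6,7}
Constraint 2 (Z != V) on D(Z)={6,7} D(V)={4,5}: no change
Constraint 3 (Z < U) on D(Z)={6,7} D(U)={3,5,6,7}: Z {6,7}->{6}; U {3,5,6,7}->{7}
So after constraint 3: D(U) = {7}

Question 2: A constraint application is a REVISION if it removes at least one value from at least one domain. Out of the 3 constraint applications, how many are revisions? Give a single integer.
Constraint 1 (V < Z) on D(V)={4,5,7} D(Z)={3,4,6,7}: V {4,5,7}->{4,5}; Z {3,4,6,7}->{6,7} => REVISION
Constraint 2 (Z != V) on D(Z)={6,7} D(V)={4,5}: no change => not a revision
Constraint 3 (Z < U) on D(Z)={6,7} D(U)={3,5,6,7}: Z {6,7}->{6}; U {3,5,6,7}->{7} => REVISION
Total revisions = 2

Answer: 2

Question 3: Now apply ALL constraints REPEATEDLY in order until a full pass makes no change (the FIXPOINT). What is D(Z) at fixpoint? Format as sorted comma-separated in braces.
Answer: {6}

Derivation:
pass 0 (initial): D(Z)={3,4,6,7}
pass 1: U {3,5,6,7}->{7}; V {4,5,7}->{4,5}; Z {3,4,6,7}->{6}
pass 2: no change
Fixpoint after 2 passes: D(Z) = {6}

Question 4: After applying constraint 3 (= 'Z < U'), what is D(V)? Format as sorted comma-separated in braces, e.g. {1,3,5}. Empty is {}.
Answer: {4,5}

Derivation:
Constraint 1 (V < Z) on D(V)={4,5,7} D(Z)={3,4,6,7}: V {4,5,7}->{4,5}; Z {3,4,6,7}->{6,7}
Constraint 2 (Z != V) on D(Z)={6,7} D(V)={4,5}: no change
Constraint 3 (Z < U) on D(Z)={6,7} D(U)={3,5,6,7}: Z {6,7}->{6}; U {3,5,6,7}->{7}
So after constraint 3: D(V) = {4,5}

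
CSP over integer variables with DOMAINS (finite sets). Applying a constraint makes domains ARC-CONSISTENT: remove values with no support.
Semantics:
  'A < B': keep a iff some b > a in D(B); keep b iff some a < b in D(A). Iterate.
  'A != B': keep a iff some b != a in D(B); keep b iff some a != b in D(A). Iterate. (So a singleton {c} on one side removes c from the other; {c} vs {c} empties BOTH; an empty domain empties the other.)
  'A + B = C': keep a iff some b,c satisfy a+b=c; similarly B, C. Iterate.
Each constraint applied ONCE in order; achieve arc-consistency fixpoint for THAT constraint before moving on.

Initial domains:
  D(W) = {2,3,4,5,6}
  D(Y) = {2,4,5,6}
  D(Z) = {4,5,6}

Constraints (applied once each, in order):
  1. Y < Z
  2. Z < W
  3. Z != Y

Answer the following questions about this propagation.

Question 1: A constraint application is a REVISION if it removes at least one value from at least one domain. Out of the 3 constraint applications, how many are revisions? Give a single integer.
Constraint 1 (Y < Z) on D(Y)={2,4,5,6} D(Z)={4,5,6}: Y {2,4,5,6}->{2,4,5} => REVISION
Constraint 2 (Z < W) on D(Z)={4,5,6} D(W)={2,3,4,5,6}: Z {4,5,6}->{4,5}; W {2,3,4,5,6}->{5,6} => REVISION
Constraint 3 (Z != Y) on D(Z)={4,5} D(Y)={2,4,5}: no change => not a revision
Total revisions = 2

Answer: 2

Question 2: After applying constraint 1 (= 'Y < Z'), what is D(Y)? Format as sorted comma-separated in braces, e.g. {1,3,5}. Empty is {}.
Constraint 1 (Y < Z) on D(Y)={2,4,5,6} D(Z)={4,5,6}: Y {2,4,5,6}->{2,4,5}
So after constraint 1: D(Y) = {2,4,5}

Answer: {2,4,5}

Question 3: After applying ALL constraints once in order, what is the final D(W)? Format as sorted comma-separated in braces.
Constraint 1 (Y < Z) on D(Y)={2,4,5,6} D(Z)={4,5,6}: Y {2,4,5,6}->{2,4,5}
Constraint 2 (Z < W) on D(Z)={4,5,6} D(W)={2,3,4,5,6}: Z {4,5,6}->{4,5}; W {2,3,4,5,6}->{5,6}
Constraint 3 (Z != Y) on D(Z)={4,5} D(Y)={2,4,5}: no change
So after all 3 constraints: D(W) = {5,6}

Answer: {5,6}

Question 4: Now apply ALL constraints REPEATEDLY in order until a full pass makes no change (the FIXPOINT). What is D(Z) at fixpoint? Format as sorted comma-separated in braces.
Answer: {4,5}

Derivation:
pass 0 (initial): D(Z)={4,5,6}
pass 1: W {2,3,4,5,6}->{5,6}; Y {2,4,5,6}->{2,4,5}; Z {4,5,6}->{4,5}
pass 2: Y {2,4,5}->{2,4}
pass 3: no change
Fixpoint after 3 passes: D(Z) = {4,5}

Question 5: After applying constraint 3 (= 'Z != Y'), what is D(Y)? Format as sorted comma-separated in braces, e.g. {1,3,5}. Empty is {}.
Answer: {2,4,5}

Derivation:
Constraint 1 (Y < Z) on D(Y)={2,4,5,6} D(Z)={4,5,6}: Y {2,4,5,6}->{2,4,5}
Constraint 2 (Z < W) on D(Z)={4,5,6} D(W)={2,3,4,5,6}: Z {4,5,6}->{4,5}; W {2,3,4,5,6}->{5,6}
Constraint 3 (Z != Y) on D(Z)={4,5} D(Y)={2,4,5}: no change
So after constraint 3: D(Y) = {2,4,5}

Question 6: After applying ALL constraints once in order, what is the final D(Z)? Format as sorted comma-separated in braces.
Answer: {4,5}

Derivation:
Constraint 1 (Y < Z) on D(Y)={2,4,5,6} D(Z)={4,5,6}: Y {2,4,5,6}->{2,4,5}
Constraint 2 (Z < W) on D(Z)={4,5,6} D(W)={2,3,4,5,6}: Z {4,5,6}->{4,5}; W {2,3,4,5,6}->{5,6}
Constraint 3 (Z != Y) on D(Z)={4,5} D(Y)={2,4,5}: no change
So after all 3 constraints: D(Z) = {4,5}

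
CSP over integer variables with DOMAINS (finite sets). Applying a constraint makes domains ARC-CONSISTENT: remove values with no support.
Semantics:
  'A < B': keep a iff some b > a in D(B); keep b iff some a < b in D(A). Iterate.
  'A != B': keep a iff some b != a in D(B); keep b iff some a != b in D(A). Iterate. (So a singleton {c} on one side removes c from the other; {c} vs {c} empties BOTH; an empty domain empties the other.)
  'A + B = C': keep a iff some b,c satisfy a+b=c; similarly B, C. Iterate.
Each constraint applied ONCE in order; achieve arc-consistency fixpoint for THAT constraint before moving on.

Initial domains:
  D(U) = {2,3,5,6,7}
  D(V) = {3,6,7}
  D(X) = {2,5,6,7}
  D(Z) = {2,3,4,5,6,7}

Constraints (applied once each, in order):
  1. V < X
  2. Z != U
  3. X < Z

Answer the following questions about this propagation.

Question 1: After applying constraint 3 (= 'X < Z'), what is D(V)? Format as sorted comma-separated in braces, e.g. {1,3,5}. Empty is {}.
Constraint 1 (V < X) on D(V)={3,6,7} D(X)={2,5,6,7}: V {3,6,7}->{3,6}; X {2,5,6,7}->{5,6,7}
Constraint 2 (Z != U) on D(Z)={2,3,4,5,6,7} D(U)={2,3,5,6,7}: no change
Constraint 3 (X < Z) on D(X)={5,6,7} D(Z)={2,3,4,5,6,7}: X {5,6,7}->{5,6}; Z {2,3,4,5,6,7}->{6,7}
So after constraint 3: D(V) = {3,6}

Answer: {3,6}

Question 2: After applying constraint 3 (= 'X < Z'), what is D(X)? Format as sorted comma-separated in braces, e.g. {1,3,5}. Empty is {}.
Answer: {5,6}

Derivation:
Constraint 1 (V < X) on D(V)={3,6,7} D(X)={2,5,6,7}: V {3,6,7}->{3,6}; X {2,5,6,7}->{5,6,7}
Constraint 2 (Z != U) on D(Z)={2,3,4,5,6,7} D(U)={2,3,5,6,7}: no change
Constraint 3 (X < Z) on D(X)={5,6,7} D(Z)={2,3,4,5,6,7}: X {5,6,7}->{5,6}; Z {2,3,4,5,6,7}->{6,7}
So after constraint 3: D(X) = {5,6}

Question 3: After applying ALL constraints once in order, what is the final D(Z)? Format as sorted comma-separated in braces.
Constraint 1 (V < X) on D(V)={3,6,7} D(X)={2,5,6,7}: V {3,6,7}->{3,6}; X {2,5,6,7}->{5,6,7}
Constraint 2 (Z != U) on D(Z)={2,3,4,5,6,7} D(U)={2,3,5,6,7}: no change
Constraint 3 (X < Z) on D(X)={5,6,7} D(Z)={2,3,4,5,6,7}: X {5,6,7}->{5,6}; Z {2,3,4,5,6,7}->{6,7}
So after all 3 constraints: D(Z) = {6,7}

Answer: {6,7}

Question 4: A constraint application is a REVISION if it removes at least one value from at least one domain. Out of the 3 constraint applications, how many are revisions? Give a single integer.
Constraint 1 (V < X) on D(V)={3,6,7} D(X)={2,5,6,7}: V {3,6,7}->{3,6}; X {2,5,6,7}->{5,6,7} => REVISION
Constraint 2 (Z != U) on D(Z)={2,3,4,5,6,7} D(U)={2,3,5,6,7}: no change => not a revision
Constraint 3 (X < Z) on D(X)={5,6,7} D(Z)={2,3,4,5,6,7}: X {5,6,7}->{5,6}; Z {2,3,4,5,6,7}->{6,7} => REVISION
Total revisions = 2

Answer: 2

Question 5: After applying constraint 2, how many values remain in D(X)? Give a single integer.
Answer: 3

Derivation:
Constraint 1 (V < X) on D(V)={3,6,7} D(X)={2,5,6,7}: V {3,6,7}->{3,6}; X {2,5,6,7}->{5,6,7}
Constraint 2 (Z != U) on D(Z)={2,3,4,5,6,7} D(U)={2,3,5,6,7}: no change
So after constraint 2: D(X)={5,6,7}, size = 3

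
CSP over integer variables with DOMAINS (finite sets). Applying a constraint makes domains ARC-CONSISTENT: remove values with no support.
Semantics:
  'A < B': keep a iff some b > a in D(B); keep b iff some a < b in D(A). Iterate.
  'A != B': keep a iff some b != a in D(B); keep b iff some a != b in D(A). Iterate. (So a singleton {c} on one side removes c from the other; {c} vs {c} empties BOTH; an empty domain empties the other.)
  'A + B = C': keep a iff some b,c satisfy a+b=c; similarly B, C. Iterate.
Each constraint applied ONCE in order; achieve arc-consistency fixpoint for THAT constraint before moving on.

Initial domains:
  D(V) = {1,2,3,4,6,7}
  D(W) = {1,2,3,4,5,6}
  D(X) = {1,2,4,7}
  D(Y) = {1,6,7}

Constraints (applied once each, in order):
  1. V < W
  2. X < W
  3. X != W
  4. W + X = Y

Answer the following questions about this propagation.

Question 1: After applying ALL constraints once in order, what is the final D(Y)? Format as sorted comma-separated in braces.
Constraint 1 (V < W) on D(V)={1,2,3,4,6,7} D(W)={1,2,3,4,5,6}: V {1,2,3,4,6,7}->{1,2,3,4}; W {1,2,3,4,5,6}->{2,3,4,5,6}
Constraint 2 (X < W) on D(X)={1,2,4,7} D(W)={2,3,4,5,6}: X {1,2,4,7}->{1,2,4}
Constraint 3 (X != W) on D(X)={1,2,4} D(W)={2,3,4,5,6}: no change
Constraint 4 (W + X = Y) on D(W)={2,3,4,5,6} D(X)={1,2,4} D(Y)={1,6,7}: Y {1,6,7}->{6,7}
So after all 4 constraints: D(Y) = {6,7}

Answer: {6,7}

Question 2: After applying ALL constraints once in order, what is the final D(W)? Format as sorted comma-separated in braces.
Constraint 1 (V < W) on D(V)={1,2,3,4,6,7} D(W)={1,2,3,4,5,6}: V {1,2,3,4,6,7}->{1,2,3,4}; W {1,2,3,4,5,6}->{2,3,4,5,6}
Constraint 2 (X < W) on D(X)={1,2,4,7} D(W)={2,3,4,5,6}: X {1,2,4,7}->{1,2,4}
Constraint 3 (X != W) on D(X)={1,2,4} D(W)={2,3,4,5,6}: no change
Constraint 4 (W + X = Y) on D(W)={2,3,4,5,6} D(X)={1,2,4} D(Y)={1,6,7}: Y {1,6,7}->{6,7}
So after all 4 constraints: D(W) = {2,3,4,5,6}

Answer: {2,3,4,5,6}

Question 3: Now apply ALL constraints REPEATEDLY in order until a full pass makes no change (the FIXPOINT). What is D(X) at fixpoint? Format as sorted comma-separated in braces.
pass 0 (initial): D(X)={1,2,4,7}
pass 1: V {1,2,3,4,6,7}->{1,2,3,4}; W {1,2,3,4,5,6}->{2,3,4,5,6}; X {1,2,4,7}->{1,2,4}; Y {1,6,7}->{6,7}
pass 2: no change
Fixpoint after 2 passes: D(X) = {1,2,4}

Answer: {1,2,4}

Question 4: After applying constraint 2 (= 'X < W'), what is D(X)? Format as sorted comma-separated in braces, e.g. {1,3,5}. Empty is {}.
Answer: {1,2,4}

Derivation:
Constraint 1 (V < W) on D(V)={1,2,3,4,6,7} D(W)={1,2,3,4,5,6}: V {1,2,3,4,6,7}->{1,2,3,4}; W {1,2,3,4,5,6}->{2,3,4,5,6}
Constraint 2 (X < W) on D(X)={1,2,4,7} D(W)={2,3,4,5,6}: X {1,2,4,7}->{1,2,4}
So after constraint 2: D(X) = {1,2,4}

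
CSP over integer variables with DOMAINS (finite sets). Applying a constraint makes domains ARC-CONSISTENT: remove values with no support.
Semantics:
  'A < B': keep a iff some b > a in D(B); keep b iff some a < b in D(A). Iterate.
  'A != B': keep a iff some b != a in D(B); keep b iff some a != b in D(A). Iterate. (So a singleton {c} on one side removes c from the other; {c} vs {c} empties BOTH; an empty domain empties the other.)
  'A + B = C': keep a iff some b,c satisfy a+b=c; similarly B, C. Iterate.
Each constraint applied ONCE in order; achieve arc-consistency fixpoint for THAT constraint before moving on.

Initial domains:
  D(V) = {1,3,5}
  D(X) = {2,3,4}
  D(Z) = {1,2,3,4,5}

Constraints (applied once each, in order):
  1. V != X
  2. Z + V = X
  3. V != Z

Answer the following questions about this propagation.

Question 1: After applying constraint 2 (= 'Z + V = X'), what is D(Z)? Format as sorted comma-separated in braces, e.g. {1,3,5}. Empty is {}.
Answer: {1,2,3}

Derivation:
Constraint 1 (V != X) on D(V)={1,3,5} D(X)={2,3,4}: no change
Constraint 2 (Z + V = X) on D(Z)={1,2,3,4,5} D(V)={1,3,5} D(X)={2,3,4}: Z {1,2,3,4,5}->{1,2,3}; V {1,3,5}->{1,3}
So after constraint 2: D(Z) = {1,2,3}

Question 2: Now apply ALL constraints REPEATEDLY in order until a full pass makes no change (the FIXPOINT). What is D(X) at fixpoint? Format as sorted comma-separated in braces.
Answer: {2,3,4}

Derivation:
pass 0 (initial): D(X)={2,3,4}
pass 1: V {1,3,5}->{1,3}; Z {1,2,3,4,5}->{1,2,3}
pass 2: no change
Fixpoint after 2 passes: D(X) = {2,3,4}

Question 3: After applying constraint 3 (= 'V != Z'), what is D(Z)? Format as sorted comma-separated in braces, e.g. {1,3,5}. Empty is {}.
Answer: {1,2,3}

Derivation:
Constraint 1 (V != X) on D(V)={1,3,5} D(X)={2,3,4}: no change
Constraint 2 (Z + V = X) on D(Z)={1,2,3,4,5} D(V)={1,3,5} D(X)={2,3,4}: Z {1,2,3,4,5}->{1,2,3}; V {1,3,5}->{1,3}
Constraint 3 (V != Z) on D(V)={1,3} D(Z)={1,2,3}: no change
So after constraint 3: D(Z) = {1,2,3}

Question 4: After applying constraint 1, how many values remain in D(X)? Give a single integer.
Answer: 3

Derivation:
Constraint 1 (V != X) on D(V)={1,3,5} D(X)={2,3,4}: no change
So after constraint 1: D(X)={2,3,4}, size = 3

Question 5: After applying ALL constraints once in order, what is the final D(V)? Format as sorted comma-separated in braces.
Answer: {1,3}

Derivation:
Constraint 1 (V != X) on D(V)={1,3,5} D(X)={2,3,4}: no change
Constraint 2 (Z + V = X) on D(Z)={1,2,3,4,5} D(V)={1,3,5} D(X)={2,3,4}: Z {1,2,3,4,5}->{1,2,3}; V {1,3,5}->{1,3}
Constraint 3 (V != Z) on D(V)={1,3} D(Z)={1,2,3}: no change
So after all 3 constraints: D(V) = {1,3}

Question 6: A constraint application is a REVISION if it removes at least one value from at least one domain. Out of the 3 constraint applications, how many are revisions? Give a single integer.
Constraint 1 (V != X) on D(V)={1,3,5} D(X)={2,3,4}: no change => not a revision
Constraint 2 (Z + V = X) on D(Z)={1,2,3,4,5} D(V)={1,3,5} D(X)={2,3,4}: Z {1,2,3,4,5}->{1,2,3}; V {1,3,5}->{1,3} => REVISION
Constraint 3 (V != Z) on D(V)={1,3} D(Z)={1,2,3}: no change => not a revision
Total revisions = 1

Answer: 1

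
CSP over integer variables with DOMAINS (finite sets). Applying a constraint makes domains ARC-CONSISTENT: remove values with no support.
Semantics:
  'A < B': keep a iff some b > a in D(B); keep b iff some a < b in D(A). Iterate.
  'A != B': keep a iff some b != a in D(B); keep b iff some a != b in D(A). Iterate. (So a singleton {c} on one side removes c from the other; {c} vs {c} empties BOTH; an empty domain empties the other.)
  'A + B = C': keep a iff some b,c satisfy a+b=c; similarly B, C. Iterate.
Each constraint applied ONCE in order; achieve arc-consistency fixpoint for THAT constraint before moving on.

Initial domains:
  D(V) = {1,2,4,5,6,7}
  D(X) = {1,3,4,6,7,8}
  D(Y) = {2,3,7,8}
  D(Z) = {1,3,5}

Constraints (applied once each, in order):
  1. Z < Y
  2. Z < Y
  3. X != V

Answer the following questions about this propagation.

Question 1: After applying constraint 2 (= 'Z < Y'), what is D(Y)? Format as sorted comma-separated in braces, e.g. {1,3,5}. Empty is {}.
Constraint 1 (Z < Y) on D(Z)={1,3,5} D(Y)={2,3,7,8}: no change
Constraint 2 (Z < Y) on D(Z)={1,3,5} D(Y)={2,3,7,8}: no change
So after constraint 2: D(Y) = {2,3,7,8}

Answer: {2,3,7,8}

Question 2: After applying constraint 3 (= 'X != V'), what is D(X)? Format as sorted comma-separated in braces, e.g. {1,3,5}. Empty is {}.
Answer: {1,3,4,6,7,8}

Derivation:
Constraint 1 (Z < Y) on D(Z)={1,3,5} D(Y)={2,3,7,8}: no change
Constraint 2 (Z < Y) on D(Z)={1,3,5} D(Y)={2,3,7,8}: no change
Constraint 3 (X != V) on D(X)={1,3,4,6,7,8} D(V)={1,2,4,5,6,7}: no change
So after constraint 3: D(X) = {1,3,4,6,7,8}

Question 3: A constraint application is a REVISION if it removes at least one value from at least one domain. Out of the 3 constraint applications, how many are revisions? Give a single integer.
Constraint 1 (Z < Y) on D(Z)={1,3,5} D(Y)={2,3,7,8}: no change => not a revision
Constraint 2 (Z < Y) on D(Z)={1,3,5} D(Y)={2,3,7,8}: no change => not a revision
Constraint 3 (X != V) on D(X)={1,3,4,6,7,8} D(V)={1,2,4,5,6,7}: no change => not a revision
Total revisions = 0

Answer: 0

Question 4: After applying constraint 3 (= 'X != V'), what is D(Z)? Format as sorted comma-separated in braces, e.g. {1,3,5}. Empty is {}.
Constraint 1 (Z < Y) on D(Z)={1,3,5} D(Y)={2,3,7,8}: no change
Constraint 2 (Z < Y) on D(Z)={1,3,5} D(Y)={2,3,7,8}: no change
Constraint 3 (X != V) on D(X)={1,3,4,6,7,8} D(V)={1,2,4,5,6,7}: no change
So after constraint 3: D(Z) = {1,3,5}

Answer: {1,3,5}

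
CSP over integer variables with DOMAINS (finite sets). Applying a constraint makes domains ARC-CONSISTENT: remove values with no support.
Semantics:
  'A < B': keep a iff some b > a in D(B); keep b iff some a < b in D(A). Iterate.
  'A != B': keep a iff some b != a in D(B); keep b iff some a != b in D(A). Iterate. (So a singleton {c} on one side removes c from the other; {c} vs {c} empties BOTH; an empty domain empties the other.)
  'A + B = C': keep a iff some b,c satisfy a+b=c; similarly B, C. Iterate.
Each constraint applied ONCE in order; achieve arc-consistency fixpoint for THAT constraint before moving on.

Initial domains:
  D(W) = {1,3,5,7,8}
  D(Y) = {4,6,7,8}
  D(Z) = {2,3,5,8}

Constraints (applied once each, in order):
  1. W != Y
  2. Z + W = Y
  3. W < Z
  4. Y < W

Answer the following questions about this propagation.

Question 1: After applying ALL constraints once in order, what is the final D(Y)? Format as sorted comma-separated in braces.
Answer: {}

Derivation:
Constraint 1 (W != Y) on D(W)={1,3,5,7,8} D(Y)={4,6,7,8}: no change
Constraint 2 (Z + W = Y) on D(Z)={2,3,5,8} D(W)={1,3,5,7,8} D(Y)={4,6,7,8}: Z {2,3,5,8}->{2,3,5}; W {1,3,5,7,8}->{1,3,5}
Constraint 3 (W < Z) on D(W)={1,3,5} D(Z)={2,3,5}: W {1,3,5}->{1,3}
Constraint 4 (Y < W) on D(Y)={4,6,7,8} D(W)={1,3}: Y {4,6,7,8}->{}; W {1,3}->{}
So after all 4 constraints: D(Y) = {}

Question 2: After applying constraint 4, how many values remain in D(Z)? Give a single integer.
Answer: 3

Derivation:
Constraint 1 (W != Y) on D(W)={1,3,5,7,8} D(Y)={4,6,7,8}: no change
Constraint 2 (Z + W = Y) on D(Z)={2,3,5,8} D(W)={1,3,5,7,8} D(Y)={4,6,7,8}: Z {2,3,5,8}->{2,3,5}; W {1,3,5,7,8}->{1,3,5}
Constraint 3 (W < Z) on D(W)={1,3,5} D(Z)={2,3,5}: W {1,3,5}->{1,3}
Constraint 4 (Y < W) on D(Y)={4,6,7,8} D(W)={1,3}: Y {4,6,7,8}->{}; W {1,3}->{}
So after constraint 4: D(Z)={2,3,5}, size = 3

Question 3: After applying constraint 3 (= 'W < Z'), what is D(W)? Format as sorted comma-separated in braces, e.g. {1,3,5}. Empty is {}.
Constraint 1 (W != Y) on D(W)={1,3,5,7,8} D(Y)={4,6,7,8}: no change
Constraint 2 (Z + W = Y) on D(Z)={2,3,5,8} D(W)={1,3,5,7,8} D(Y)={4,6,7,8}: Z {2,3,5,8}->{2,3,5}; W {1,3,5,7,8}->{1,3,5}
Constraint 3 (W < Z) on D(W)={1,3,5} D(Z)={2,3,5}: W {1,3,5}->{1,3}
So after constraint 3: D(W) = {1,3}

Answer: {1,3}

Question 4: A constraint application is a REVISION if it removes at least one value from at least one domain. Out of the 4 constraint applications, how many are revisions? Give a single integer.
Constraint 1 (W != Y) on D(W)={1,3,5,7,8} D(Y)={4,6,7,8}: no change => not a revision
Constraint 2 (Z + W = Y) on D(Z)={2,3,5,8} D(W)={1,3,5,7,8} D(Y)={4,6,7,8}: Z {2,3,5,8}->{2,3,5}; W {1,3,5,7,8}->{1,3,5} => REVISION
Constraint 3 (W < Z) on D(W)={1,3,5} D(Z)={2,3,5}: W {1,3,5}->{1,3} => REVISION
Constraint 4 (Y < W) on D(Y)={4,6,7,8} D(W)={1,3}: Y {4,6,7,8}->{}; W {1,3}->{} => REVISION
Total revisions = 3

Answer: 3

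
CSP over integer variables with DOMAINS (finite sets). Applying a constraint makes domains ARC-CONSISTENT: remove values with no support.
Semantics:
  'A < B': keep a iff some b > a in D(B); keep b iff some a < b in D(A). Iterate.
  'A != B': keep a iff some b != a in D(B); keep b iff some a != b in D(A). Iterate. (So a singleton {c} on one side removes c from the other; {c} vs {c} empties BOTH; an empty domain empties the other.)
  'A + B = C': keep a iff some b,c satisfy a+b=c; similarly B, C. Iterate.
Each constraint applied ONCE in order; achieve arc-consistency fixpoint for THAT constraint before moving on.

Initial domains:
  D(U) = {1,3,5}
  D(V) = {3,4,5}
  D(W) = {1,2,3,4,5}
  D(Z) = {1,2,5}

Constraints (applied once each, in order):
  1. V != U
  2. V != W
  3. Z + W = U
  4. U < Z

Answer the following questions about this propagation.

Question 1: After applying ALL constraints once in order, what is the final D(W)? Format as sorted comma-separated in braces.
Constraint 1 (V != U) on D(V)={3,4,5} D(U)={1,3,5}: no change
Constraint 2 (V != W) on D(V)={3,4,5} D(W)={1,2,3,4,5}: no change
Constraint 3 (Z + W = U) on D(Z)={1,2,5} D(W)={1,2,3,4,5} D(U)={1,3,5}: Z {1,2,5}->{1,2}; W {1,2,3,4,5}->{1,2,3,4}; U {1,3,5}->{3,5}
Constraint 4 (U < Z) on D(U)={3,5} D(Z)={1,2}: U {3,5}->{}; Z {1,2}->{}
So after all 4 constraints: D(W) = {1,2,3,4}

Answer: {1,2,3,4}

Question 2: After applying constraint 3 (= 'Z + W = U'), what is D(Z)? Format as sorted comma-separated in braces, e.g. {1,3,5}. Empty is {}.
Answer: {1,2}

Derivation:
Constraint 1 (V != U) on D(V)={3,4,5} D(U)={1,3,5}: no change
Constraint 2 (V != W) on D(V)={3,4,5} D(W)={1,2,3,4,5}: no change
Constraint 3 (Z + W = U) on D(Z)={1,2,5} D(W)={1,2,3,4,5} D(U)={1,3,5}: Z {1,2,5}->{1,2}; W {1,2,3,4,5}->{1,2,3,4}; U {1,3,5}->{3,5}
So after constraint 3: D(Z) = {1,2}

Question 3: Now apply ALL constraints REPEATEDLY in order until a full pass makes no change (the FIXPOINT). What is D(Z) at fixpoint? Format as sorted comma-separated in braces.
pass 0 (initial): D(Z)={1,2,5}
pass 1: U {1,3,5}->{}; W {1,2,3,4,5}->{1,2,3,4}; Z {1,2,5}->{}
pass 2: V {3,4,5}->{}; W {1,2,3,4}->{}
pass 3: no change
Fixpoint after 3 passes: D(Z) = {}

Answer: {}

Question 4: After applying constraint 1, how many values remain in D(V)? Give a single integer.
Constraint 1 (V != U) on D(V)={3,4,5} D(U)={1,3,5}: no change
So after constraint 1: D(V)={3,4,5}, size = 3

Answer: 3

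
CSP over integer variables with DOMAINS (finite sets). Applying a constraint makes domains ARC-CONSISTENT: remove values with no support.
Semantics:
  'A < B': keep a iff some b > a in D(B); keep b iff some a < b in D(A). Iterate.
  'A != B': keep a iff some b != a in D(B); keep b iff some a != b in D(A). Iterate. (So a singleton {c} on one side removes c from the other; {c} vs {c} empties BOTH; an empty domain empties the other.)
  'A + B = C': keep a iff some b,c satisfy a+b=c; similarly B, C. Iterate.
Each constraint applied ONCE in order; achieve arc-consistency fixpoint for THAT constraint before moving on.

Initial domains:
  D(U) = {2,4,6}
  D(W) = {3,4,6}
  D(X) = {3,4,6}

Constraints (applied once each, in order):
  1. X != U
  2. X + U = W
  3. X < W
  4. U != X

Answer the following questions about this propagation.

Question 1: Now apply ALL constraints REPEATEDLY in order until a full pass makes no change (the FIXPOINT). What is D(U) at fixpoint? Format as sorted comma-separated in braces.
pass 0 (initial): D(U)={2,4,6}
pass 1: U {2,4,6}->{2}; W {3,4,6}->{6}; X {3,4,6}->{4}
pass 2: no change
Fixpoint after 2 passes: D(U) = {2}

Answer: {2}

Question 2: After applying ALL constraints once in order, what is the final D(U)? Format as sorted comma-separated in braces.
Answer: {2}

Derivation:
Constraint 1 (X != U) on D(X)={3,4,6} D(U)={2,4,6}: no change
Constraint 2 (X + U = W) on D(X)={3,4,6} D(U)={2,4,6} D(W)={3,4,6}: X {3,4,6}->{4}; U {2,4,6}->{2}; W {3,4,6}->{6}
Constraint 3 (X < W) on D(X)={4} D(W)={6}: no change
Constraint 4 (U != X) on D(U)={2} D(X)={4}: no change
So after all 4 constraints: D(U) = {2}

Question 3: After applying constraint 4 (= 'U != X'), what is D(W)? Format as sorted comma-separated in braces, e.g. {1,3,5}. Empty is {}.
Constraint 1 (X != U) on D(X)={3,4,6} D(U)={2,4,6}: no change
Constraint 2 (X + U = W) on D(X)={3,4,6} D(U)={2,4,6} D(W)={3,4,6}: X {3,4,6}->{4}; U {2,4,6}->{2}; W {3,4,6}->{6}
Constraint 3 (X < W) on D(X)={4} D(W)={6}: no change
Constraint 4 (U != X) on D(U)={2} D(X)={4}: no change
So after constraint 4: D(W) = {6}

Answer: {6}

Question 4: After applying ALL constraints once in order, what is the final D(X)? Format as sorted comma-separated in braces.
Answer: {4}

Derivation:
Constraint 1 (X != U) on D(X)={3,4,6} D(U)={2,4,6}: no change
Constraint 2 (X + U = W) on D(X)={3,4,6} D(U)={2,4,6} D(W)={3,4,6}: X {3,4,6}->{4}; U {2,4,6}->{2}; W {3,4,6}->{6}
Constraint 3 (X < W) on D(X)={4} D(W)={6}: no change
Constraint 4 (U != X) on D(U)={2} D(X)={4}: no change
So after all 4 constraints: D(X) = {4}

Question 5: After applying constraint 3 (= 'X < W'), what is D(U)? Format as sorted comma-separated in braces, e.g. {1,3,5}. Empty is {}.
Answer: {2}

Derivation:
Constraint 1 (X != U) on D(X)={3,4,6} D(U)={2,4,6}: no change
Constraint 2 (X + U = W) on D(X)={3,4,6} D(U)={2,4,6} D(W)={3,4,6}: X {3,4,6}->{4}; U {2,4,6}->{2}; W {3,4,6}->{6}
Constraint 3 (X < W) on D(X)={4} D(W)={6}: no change
So after constraint 3: D(U) = {2}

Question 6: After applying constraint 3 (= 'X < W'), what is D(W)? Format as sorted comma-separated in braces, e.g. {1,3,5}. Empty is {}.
Answer: {6}

Derivation:
Constraint 1 (X != U) on D(X)={3,4,6} D(U)={2,4,6}: no change
Constraint 2 (X + U = W) on D(X)={3,4,6} D(U)={2,4,6} D(W)={3,4,6}: X {3,4,6}->{4}; U {2,4,6}->{2}; W {3,4,6}->{6}
Constraint 3 (X < W) on D(X)={4} D(W)={6}: no change
So after constraint 3: D(W) = {6}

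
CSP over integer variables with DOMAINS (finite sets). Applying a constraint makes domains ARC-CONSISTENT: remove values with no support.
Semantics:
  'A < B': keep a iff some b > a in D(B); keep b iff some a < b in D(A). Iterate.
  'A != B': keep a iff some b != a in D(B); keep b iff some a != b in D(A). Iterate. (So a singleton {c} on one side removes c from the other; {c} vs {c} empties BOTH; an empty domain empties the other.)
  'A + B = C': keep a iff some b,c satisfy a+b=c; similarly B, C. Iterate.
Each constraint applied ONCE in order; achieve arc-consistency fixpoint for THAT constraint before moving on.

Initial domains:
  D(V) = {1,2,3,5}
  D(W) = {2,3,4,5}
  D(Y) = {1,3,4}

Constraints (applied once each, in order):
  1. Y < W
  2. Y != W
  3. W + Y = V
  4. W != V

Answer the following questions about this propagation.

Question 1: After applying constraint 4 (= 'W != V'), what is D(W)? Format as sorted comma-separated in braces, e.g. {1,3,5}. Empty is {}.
Constraint 1 (Y < W) on D(Y)={1,3,4} D(W)={2,3,4,5}: no change
Constraint 2 (Y != W) on D(Y)={1,3,4} D(W)={2,3,4,5}: no change
Constraint 3 (W + Y = V) on D(W)={2,3,4,5} D(Y)={1,3,4} D(V)={1,2,3,5}: W {2,3,4,5}->{2,4}; Y {1,3,4}->{1,3}; V {1,2,3,5}->{3,5}
Constraint 4 (W != V) on D(W)={2,4} D(V)={3,5}: no change
So after constraint 4: D(W) = {2,4}

Answer: {2,4}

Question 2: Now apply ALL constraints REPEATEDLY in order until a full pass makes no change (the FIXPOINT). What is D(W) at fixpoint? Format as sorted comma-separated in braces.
Answer: {2,4}

Derivation:
pass 0 (initial): D(W)={2,3,4,5}
pass 1: V {1,2,3,5}->{3,5}; W {2,3,4,5}->{2,4}; Y {1,3,4}->{1,3}
pass 2: no change
Fixpoint after 2 passes: D(W) = {2,4}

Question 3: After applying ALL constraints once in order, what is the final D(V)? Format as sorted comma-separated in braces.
Answer: {3,5}

Derivation:
Constraint 1 (Y < W) on D(Y)={1,3,4} D(W)={2,3,4,5}: no change
Constraint 2 (Y != W) on D(Y)={1,3,4} D(W)={2,3,4,5}: no change
Constraint 3 (W + Y = V) on D(W)={2,3,4,5} D(Y)={1,3,4} D(V)={1,2,3,5}: W {2,3,4,5}->{2,4}; Y {1,3,4}->{1,3}; V {1,2,3,5}->{3,5}
Constraint 4 (W != V) on D(W)={2,4} D(V)={3,5}: no change
So after all 4 constraints: D(V) = {3,5}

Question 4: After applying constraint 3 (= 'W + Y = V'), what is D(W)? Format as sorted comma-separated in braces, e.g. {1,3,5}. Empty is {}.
Constraint 1 (Y < W) on D(Y)={1,3,4} D(W)={2,3,4,5}: no change
Constraint 2 (Y != W) on D(Y)={1,3,4} D(W)={2,3,4,5}: no change
Constraint 3 (W + Y = V) on D(W)={2,3,4,5} D(Y)={1,3,4} D(V)={1,2,3,5}: W {2,3,4,5}->{2,4}; Y {1,3,4}->{1,3}; V {1,2,3,5}->{3,5}
So after constraint 3: D(W) = {2,4}

Answer: {2,4}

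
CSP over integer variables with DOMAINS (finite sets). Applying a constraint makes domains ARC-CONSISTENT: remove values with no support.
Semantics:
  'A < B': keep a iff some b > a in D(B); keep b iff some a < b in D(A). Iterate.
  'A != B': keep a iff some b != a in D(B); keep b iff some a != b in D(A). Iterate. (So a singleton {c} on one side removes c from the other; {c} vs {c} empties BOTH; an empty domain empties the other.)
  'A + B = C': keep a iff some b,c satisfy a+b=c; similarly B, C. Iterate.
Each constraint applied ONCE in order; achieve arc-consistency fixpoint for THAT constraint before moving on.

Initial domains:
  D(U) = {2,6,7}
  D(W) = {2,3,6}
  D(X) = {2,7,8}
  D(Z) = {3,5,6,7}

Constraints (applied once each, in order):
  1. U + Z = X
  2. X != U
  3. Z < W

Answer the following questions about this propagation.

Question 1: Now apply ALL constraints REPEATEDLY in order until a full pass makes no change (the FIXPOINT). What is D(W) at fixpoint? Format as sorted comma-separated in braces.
Answer: {6}

Derivation:
pass 0 (initial): D(W)={2,3,6}
pass 1: U {2,6,7}->{2}; W {2,3,6}->{6}; X {2,7,8}->{7,8}; Z {3,5,6,7}->{5}
pass 2: X {7,8}->{7}
pass 3: no change
Fixpoint after 3 passes: D(W) = {6}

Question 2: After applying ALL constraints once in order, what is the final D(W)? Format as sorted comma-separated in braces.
Answer: {6}

Derivation:
Constraint 1 (U + Z = X) on D(U)={2,6,7} D(Z)={3,5,6,7} D(X)={2,7,8}: U {2,6,7}->{2}; Z {3,5,6,7}->{5,6}; X {2,7,8}->{7,8}
Constraint 2 (X != U) on D(X)={7,8} D(U)={2}: no change
Constraint 3 (Z < W) on D(Z)={5,6} D(W)={2,3,6}: Z {5,6}->{5}; W {2,3,6}->{6}
So after all 3 constraints: D(W) = {6}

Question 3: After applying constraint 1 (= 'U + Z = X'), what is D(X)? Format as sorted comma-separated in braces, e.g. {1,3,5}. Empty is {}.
Constraint 1 (U + Z = X) on D(U)={2,6,7} D(Z)={3,5,6,7} D(X)={2,7,8}: U {2,6,7}->{2}; Z {3,5,6,7}->{5,6}; X {2,7,8}->{7,8}
So after constraint 1: D(X) = {7,8}

Answer: {7,8}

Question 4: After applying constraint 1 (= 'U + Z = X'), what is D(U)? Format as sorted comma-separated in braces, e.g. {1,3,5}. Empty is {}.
Constraint 1 (U + Z = X) on D(U)={2,6,7} D(Z)={3,5,6,7} D(X)={2,7,8}: U {2,6,7}->{2}; Z {3,5,6,7}->{5,6}; X {2,7,8}->{7,8}
So after constraint 1: D(U) = {2}

Answer: {2}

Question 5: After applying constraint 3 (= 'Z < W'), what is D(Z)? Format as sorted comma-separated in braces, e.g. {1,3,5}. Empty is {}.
Answer: {5}

Derivation:
Constraint 1 (U + Z = X) on D(U)={2,6,7} D(Z)={3,5,6,7} D(X)={2,7,8}: U {2,6,7}->{2}; Z {3,5,6,7}->{5,6}; X {2,7,8}->{7,8}
Constraint 2 (X != U) on D(X)={7,8} D(U)={2}: no change
Constraint 3 (Z < W) on D(Z)={5,6} D(W)={2,3,6}: Z {5,6}->{5}; W {2,3,6}->{6}
So after constraint 3: D(Z) = {5}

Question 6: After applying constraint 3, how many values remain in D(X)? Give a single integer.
Constraint 1 (U + Z = X) on D(U)={2,6,7} D(Z)={3,5,6,7} D(X)={2,7,8}: U {2,6,7}->{2}; Z {3,5,6,7}->{5,6}; X {2,7,8}->{7,8}
Constraint 2 (X != U) on D(X)={7,8} D(U)={2}: no change
Constraint 3 (Z < W) on D(Z)={5,6} D(W)={2,3,6}: Z {5,6}->{5}; W {2,3,6}->{6}
So after constraint 3: D(X)={7,8}, size = 2

Answer: 2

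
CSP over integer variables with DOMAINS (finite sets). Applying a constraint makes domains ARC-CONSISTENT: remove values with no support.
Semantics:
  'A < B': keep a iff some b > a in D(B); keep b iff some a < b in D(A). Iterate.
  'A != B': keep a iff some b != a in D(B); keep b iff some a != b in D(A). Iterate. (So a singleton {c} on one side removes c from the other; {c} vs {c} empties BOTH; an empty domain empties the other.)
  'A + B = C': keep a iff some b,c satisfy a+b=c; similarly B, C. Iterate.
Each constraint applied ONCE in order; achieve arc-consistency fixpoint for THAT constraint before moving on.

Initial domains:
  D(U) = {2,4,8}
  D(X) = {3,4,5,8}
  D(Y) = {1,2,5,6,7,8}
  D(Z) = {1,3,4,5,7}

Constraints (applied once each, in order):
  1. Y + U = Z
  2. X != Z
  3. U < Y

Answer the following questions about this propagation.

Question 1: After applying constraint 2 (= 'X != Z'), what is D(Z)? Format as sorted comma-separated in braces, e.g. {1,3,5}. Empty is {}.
Constraint 1 (Y + U = Z) on D(Y)={1,2,5,6,7,8} D(U)={2,4,8} D(Z)={1,3,4,5,7}: Y {1,2,5,6,7,8}->{1,2,5}; U {2,4,8}->{2,4}; Z {1,3,4,5,7}->{3,4,5,7}
Constraint 2 (X != Z) on D(X)={3,4,5,8} D(Z)={3,4,5,7}: no change
So after constraint 2: D(Z) = {3,4,5,7}

Answer: {3,4,5,7}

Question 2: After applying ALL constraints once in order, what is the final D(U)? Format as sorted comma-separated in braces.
Answer: {2,4}

Derivation:
Constraint 1 (Y + U = Z) on D(Y)={1,2,5,6,7,8} D(U)={2,4,8} D(Z)={1,3,4,5,7}: Y {1,2,5,6,7,8}->{1,2,5}; U {2,4,8}->{2,4}; Z {1,3,4,5,7}->{3,4,5,7}
Constraint 2 (X != Z) on D(X)={3,4,5,8} D(Z)={3,4,5,7}: no change
Constraint 3 (U < Y) on D(U)={2,4} D(Y)={1,2,5}: Y {1,2,5}->{5}
So after all 3 constraints: D(U) = {2,4}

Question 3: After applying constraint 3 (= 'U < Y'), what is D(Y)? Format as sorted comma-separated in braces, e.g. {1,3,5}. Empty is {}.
Answer: {5}

Derivation:
Constraint 1 (Y + U = Z) on D(Y)={1,2,5,6,7,8} D(U)={2,4,8} D(Z)={1,3,4,5,7}: Y {1,2,5,6,7,8}->{1,2,5}; U {2,4,8}->{2,4}; Z {1,3,4,5,7}->{3,4,5,7}
Constraint 2 (X != Z) on D(X)={3,4,5,8} D(Z)={3,4,5,7}: no change
Constraint 3 (U < Y) on D(U)={2,4} D(Y)={1,2,5}: Y {1,2,5}->{5}
So after constraint 3: D(Y) = {5}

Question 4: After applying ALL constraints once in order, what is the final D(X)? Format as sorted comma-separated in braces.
Answer: {3,4,5,8}

Derivation:
Constraint 1 (Y + U = Z) on D(Y)={1,2,5,6,7,8} D(U)={2,4,8} D(Z)={1,3,4,5,7}: Y {1,2,5,6,7,8}->{1,2,5}; U {2,4,8}->{2,4}; Z {1,3,4,5,7}->{3,4,5,7}
Constraint 2 (X != Z) on D(X)={3,4,5,8} D(Z)={3,4,5,7}: no change
Constraint 3 (U < Y) on D(U)={2,4} D(Y)={1,2,5}: Y {1,2,5}->{5}
So after all 3 constraints: D(X) = {3,4,5,8}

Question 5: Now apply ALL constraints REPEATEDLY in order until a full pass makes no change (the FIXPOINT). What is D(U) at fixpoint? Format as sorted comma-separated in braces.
pass 0 (initial): D(U)={2,4,8}
pass 1: U {2,4,8}->{2,4}; Y {1,2,5,6,7,8}->{5}; Z {1,3,4,5,7}->{3,4,5,7}
pass 2: U {2,4}->{2}; Z {3,4,5,7}->{7}
pass 3: no change
Fixpoint after 3 passes: D(U) = {2}

Answer: {2}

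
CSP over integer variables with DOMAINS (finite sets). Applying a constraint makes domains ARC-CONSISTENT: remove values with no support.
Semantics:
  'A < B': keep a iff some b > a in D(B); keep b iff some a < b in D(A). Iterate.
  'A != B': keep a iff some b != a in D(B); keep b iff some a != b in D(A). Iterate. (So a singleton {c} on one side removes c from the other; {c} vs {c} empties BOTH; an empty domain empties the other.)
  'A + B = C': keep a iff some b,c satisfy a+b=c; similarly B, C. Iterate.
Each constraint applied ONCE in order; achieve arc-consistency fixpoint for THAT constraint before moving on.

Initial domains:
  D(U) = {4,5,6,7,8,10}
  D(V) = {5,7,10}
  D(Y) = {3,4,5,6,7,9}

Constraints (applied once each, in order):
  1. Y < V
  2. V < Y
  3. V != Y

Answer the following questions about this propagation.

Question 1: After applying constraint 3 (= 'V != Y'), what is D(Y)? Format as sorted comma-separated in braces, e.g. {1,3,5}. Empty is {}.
Answer: {6,7,9}

Derivation:
Constraint 1 (Y < V) on D(Y)={3,4,5,6,7,9} D(V)={5,7,10}: no change
Constraint 2 (V < Y) on D(V)={5,7,10} D(Y)={3,4,5,6,7,9}: V {5,7,10}->{5,7}; Y {3,4,5,6,7,9}->{6,7,9}
Constraint 3 (V != Y) on D(V)={5,7} D(Y)={6,7,9}: no change
So after constraint 3: D(Y) = {6,7,9}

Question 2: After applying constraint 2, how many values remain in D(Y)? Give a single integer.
Constraint 1 (Y < V) on D(Y)={3,4,5,6,7,9} D(V)={5,7,10}: no change
Constraint 2 (V < Y) on D(V)={5,7,10} D(Y)={3,4,5,6,7,9}: V {5,7,10}->{5,7}; Y {3,4,5,6,7,9}->{6,7,9}
So after constraint 2: D(Y)={6,7,9}, size = 3

Answer: 3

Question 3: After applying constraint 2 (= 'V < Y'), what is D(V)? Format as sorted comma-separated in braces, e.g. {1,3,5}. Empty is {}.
Constraint 1 (Y < V) on D(Y)={3,4,5,6,7,9} D(V)={5,7,10}: no change
Constraint 2 (V < Y) on D(V)={5,7,10} D(Y)={3,4,5,6,7,9}: V {5,7,10}->{5,7}; Y {3,4,5,6,7,9}->{6,7,9}
So after constraint 2: D(V) = {5,7}

Answer: {5,7}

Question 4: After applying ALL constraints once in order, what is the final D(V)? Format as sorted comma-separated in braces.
Constraint 1 (Y < V) on D(Y)={3,4,5,6,7,9} D(V)={5,7,10}: no change
Constraint 2 (V < Y) on D(V)={5,7,10} D(Y)={3,4,5,6,7,9}: V {5,7,10}->{5,7}; Y {3,4,5,6,7,9}->{6,7,9}
Constraint 3 (V != Y) on D(V)={5,7} D(Y)={6,7,9}: no change
So after all 3 constraints: D(V) = {5,7}

Answer: {5,7}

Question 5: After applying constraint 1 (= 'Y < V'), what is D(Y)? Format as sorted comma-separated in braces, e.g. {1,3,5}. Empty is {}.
Constraint 1 (Y < V) on D(Y)={3,4,5,6,7,9} D(V)={5,7,10}: no change
So after constraint 1: D(Y) = {3,4,5,6,7,9}

Answer: {3,4,5,6,7,9}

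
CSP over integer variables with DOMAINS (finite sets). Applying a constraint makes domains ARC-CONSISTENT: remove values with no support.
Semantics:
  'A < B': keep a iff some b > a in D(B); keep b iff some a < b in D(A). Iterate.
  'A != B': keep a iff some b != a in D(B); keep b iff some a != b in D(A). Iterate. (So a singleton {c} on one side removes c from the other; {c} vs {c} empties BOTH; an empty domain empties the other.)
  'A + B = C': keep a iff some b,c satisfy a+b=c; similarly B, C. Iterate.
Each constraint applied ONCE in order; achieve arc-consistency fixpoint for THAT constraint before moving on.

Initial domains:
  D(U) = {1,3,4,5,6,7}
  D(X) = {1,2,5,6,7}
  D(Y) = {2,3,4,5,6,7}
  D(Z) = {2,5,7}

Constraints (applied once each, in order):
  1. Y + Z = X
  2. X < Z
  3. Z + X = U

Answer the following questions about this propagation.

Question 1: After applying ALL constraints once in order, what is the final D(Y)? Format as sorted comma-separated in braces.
Answer: {2,3,4,5}

Derivation:
Constraint 1 (Y + Z = X) on D(Y)={2,3,4,5,6,7} D(Z)={2,5,7} D(X)={1,2,5,6,7}: Y {2,3,4,5,6,7}->{2,3,4,5}; Z {2,5,7}->{2,5}; X {1,2,5,6,7}->{5,6,7}
Constraint 2 (X < Z) on D(X)={5,6,7} D(Z)={2,5}: X {5,6,7}->{}; Z {2,5}->{}
Constraint 3 (Z + X = U) on D(Z)={} D(X)={} D(U)={1,3,4,5,6,7}: U {1,3,4,5,6,7}->{}
So after all 3 constraints: D(Y) = {2,3,4,5}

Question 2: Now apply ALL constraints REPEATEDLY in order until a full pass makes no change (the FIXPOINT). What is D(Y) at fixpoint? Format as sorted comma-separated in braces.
pass 0 (initial): D(Y)={2,3,4,5,6,7}
pass 1: U {1,3,4,5,6,7}->{}; X {1,2,5,6,7}->{}; Y {2,3,4,5,6,7}->{2,3,4,5}; Z {2,5,7}->{}
pass 2: Y {2,3,4,5}->{}
pass 3: no change
Fixpoint after 3 passes: D(Y) = {}

Answer: {}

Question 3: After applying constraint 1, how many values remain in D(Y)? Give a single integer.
Answer: 4

Derivation:
Constraint 1 (Y + Z = X) on D(Y)={2,3,4,5,6,7} D(Z)={2,5,7} D(X)={1,2,5,6,7}: Y {2,3,4,5,6,7}->{2,3,4,5}; Z {2,5,7}->{2,5}; X {1,2,5,6,7}->{5,6,7}
So after constraint 1: D(Y)={2,3,4,5}, size = 4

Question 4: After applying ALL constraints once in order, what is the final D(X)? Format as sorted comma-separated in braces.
Constraint 1 (Y + Z = X) on D(Y)={2,3,4,5,6,7} D(Z)={2,5,7} D(X)={1,2,5,6,7}: Y {2,3,4,5,6,7}->{2,3,4,5}; Z {2,5,7}->{2,5}; X {1,2,5,6,7}->{5,6,7}
Constraint 2 (X < Z) on D(X)={5,6,7} D(Z)={2,5}: X {5,6,7}->{}; Z {2,5}->{}
Constraint 3 (Z + X = U) on D(Z)={} D(X)={} D(U)={1,3,4,5,6,7}: U {1,3,4,5,6,7}->{}
So after all 3 constraints: D(X) = {}

Answer: {}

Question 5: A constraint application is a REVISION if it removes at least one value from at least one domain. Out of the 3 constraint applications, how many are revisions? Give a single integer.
Constraint 1 (Y + Z = X) on D(Y)={2,3,4,5,6,7} D(Z)={2,5,7} D(X)={1,2,5,6,7}: Y {2,3,4,5,6,7}->{2,3,4,5}; Z {2,5,7}->{2,5}; X {1,2,5,6,7}->{5,6,7} => REVISION
Constraint 2 (X < Z) on D(X)={5,6,7} D(Z)={2,5}: X {5,6,7}->{}; Z {2,5}->{} => REVISION
Constraint 3 (Z + X = U) on D(Z)={} D(X)={} D(U)={1,3,4,5,6,7}: U {1,3,4,5,6,7}->{} => REVISION
Total revisions = 3

Answer: 3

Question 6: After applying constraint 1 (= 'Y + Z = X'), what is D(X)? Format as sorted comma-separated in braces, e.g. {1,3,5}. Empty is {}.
Answer: {5,6,7}

Derivation:
Constraint 1 (Y + Z = X) on D(Y)={2,3,4,5,6,7} D(Z)={2,5,7} D(X)={1,2,5,6,7}: Y {2,3,4,5,6,7}->{2,3,4,5}; Z {2,5,7}->{2,5}; X {1,2,5,6,7}->{5,6,7}
So after constraint 1: D(X) = {5,6,7}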